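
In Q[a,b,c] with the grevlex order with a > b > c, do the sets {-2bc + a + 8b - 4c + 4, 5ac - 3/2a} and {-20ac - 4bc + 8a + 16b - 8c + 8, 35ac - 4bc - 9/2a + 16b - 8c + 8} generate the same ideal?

No, the ideals differ.

Two ideals are equal iff their reduced Gröbner bases coincide (the reduced basis is unique for a fixed ordering).
Buchberger on the first generating set:
f_1 = -2bc + a + 8b - 4c + 4, LT = bc.
f_2 = 5ac - 3/2a, LT = ac.

S(f_1,f_2): lcm = abc. S = -1/2a^2 - 37/10ab + 2ac - 2a.
  reduce S modulo (f_1, f_2):
  remainder -1/2a^2 - 37/10ab - 7/5a ≠ 0; add g_3 = -1/2a^2 - 37/10ab - 7/5a to the basis.

The other S-polynomials (S(f_1,g_3), S(f_2,g_3)) all reduce to 0 modulo the current basis, so we have a Gröbner basis.
Inter-reduce: drop elements whose leading term is divisible by another's, tail-reduce, and make monic.
Reduced Gröbner basis: {a^2 + 37/5ab + 14/5a, ac - 3/10a, bc - 1/2a - 4b + 2c - 2}.

Buchberger on the second generating set:
h_1 = -20ac - 4bc + 8a + 16b - 8c + 8, LT = ac.
h_2 = 35ac - 4bc - 9/2a + 16b - 8c + 8, LT = ac.

S(h_1,h_2): lcm = ac. S = 11/35bc - 19/70a - 44/35b + 22/35c - 22/35.
  reduce S modulo (h_1, h_2):
  remainder 11/35bc - 19/70a - 44/35b + 22/35c - 22/35 ≠ 0; add k_3 = 11/35bc - 19/70a - 44/35b + 22/35c - 22/35 to the basis.

S(h_1,k_3): lcm = abc. S = 1/5b^2c + 19/22a^2 + 18/5ab - 4/5b^2 - 2ac + 2/5bc + 2a - 2/5b.
  reduce S modulo (h_1, h_2, k_3):
  remainder 19/22a^2 + 83/22ab + 17/11a ≠ 0; add k_4 = 19/22a^2 + 83/22ab + 17/11a to the basis.

The other S-polynomials (S(h_2,k_3), S(h_1,k_4), S(h_2,k_4), S(k_3,k_4)) all reduce to 0 modulo the current basis, so we have a Gröbner basis.
Inter-reduce: drop elements whose leading term is divisible by another's, tail-reduce, and make monic.
Reduced Gröbner basis: {a^2 + 83/19ab + 34/19a, ac - 5/22a, bc - 19/22a - 4b + 2c - 2}.

Since the reduced bases disagree, the two ideals are not the same.
The same test decides containment: I ⊆ J iff every generator of I reduces to 0 modulo a Gröbner basis of J.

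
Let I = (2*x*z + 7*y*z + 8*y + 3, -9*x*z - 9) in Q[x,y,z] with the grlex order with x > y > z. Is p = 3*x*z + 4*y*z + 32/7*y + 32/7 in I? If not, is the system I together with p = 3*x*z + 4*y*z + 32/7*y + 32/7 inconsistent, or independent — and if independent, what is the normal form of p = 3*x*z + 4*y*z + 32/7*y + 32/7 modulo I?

Adjoining 3*x*z + 4*y*z + 32/7*y + 32/7 makes the ideal the whole ring: the system is inconsistent.

First compute the reduced Gröbner basis of I by Buchberger's algorithm.
f_1 = 2*x*z + 7*y*z + 8*y + 3, LT = x*z.
f_2 = -9*x*z - 9, LT = x*z.

S(f_1,f_2): lcm = x*z. S = 7/2*y*z + 4*y + 1/2.
  leading term y*z: no divisor's leading term divides it; move 7/2*y*z to the remainder.
  leading term y: no divisor's leading term divides it; move 4*y to the remainder.
  leading term 1: no divisor's leading term divides it; move 1/2 to the remainder.
  remainder 7/2*y*z + 4*y + 1/2 ≠ 0; add h_3 = 7/2*y*z + 4*y + 1/2 to the basis.

S(f_1,h_3): lcm = x*y*z. S = 7/2*y**2*z - 8/7*x*y + 4*y**2 - 1/7*x + 3/2*y.
  leading term y**2*z: subtract (y)·h_3 from 7/2*y**2*z - 8/7*x*y + 4*y**2 - 1/7*x + 3/2*y → -8/7*x*y - 1/7*x + y
  leading term x*y: no divisor's leading term divides it; move -8/7*x*y to the remainder.
  leading term x: no divisor's leading term divides it; move -1/7*x to the remainder.
  leading term y: no divisor's leading term divides it; move y to the remainder.
  remainder -8/7*x*y - 1/7*x + y ≠ 0; add h_4 = -8/7*x*y - 1/7*x + y to the basis.

S(f_2,h_3): lcm = x*y*z. S = -8/7*x*y - 1/7*x + y.
  leading term x*y: subtract (1)·h_4 from -8/7*x*y - 1/7*x + y → 0
  remainder 0.

S(f_1,h_4): lcm = x*y*z. S = 7/2*y**2*z - 1/8*x*z + 4*y**2 + 7/8*y*z + 3/2*y.
  leading term y**2*z: subtract (y)·h_3 from 7/2*y**2*z - 1/8*x*z + 4*y**2 + 7/8*y*z + 3/2*y → -1/8*x*z + 7/8*y*z + y
  leading term x*z: subtract (-1/16)·f_1 from -1/8*x*z + 7/8*y*z + y → 21/16*y*z + 3/2*y + 3/16
  leading term y*z: subtract (3/8)·h_3 from 21/16*y*z + 3/2*y + 3/16 → 0
  remainder 0.

S(f_2,h_4): lcm = x*y*z. S = -1/8*x*z + 7/8*y*z + y.
  leading term x*z: subtract (-1/16)·f_1 from -1/8*x*z + 7/8*y*z + y → 21/16*y*z + 3/2*y + 3/16
  leading term y*z: subtract (3/8)·h_3 from 21/16*y*z + 3/2*y + 3/16 → 0
  remainder 0.

S(h_3,h_4): lcm = x*y*z. S = 8/7*x*y - 1/8*x*z + 7/8*y*z + 1/7*x.
  leading term x*y: subtract (-1)·h_4 from 8/7*x*y - 1/8*x*z + 7/8*y*z + 1/7*x → -1/8*x*z + 7/8*y*z + y
  leading term x*z: subtract (-1/16)·f_1 from -1/8*x*z + 7/8*y*z + y → 21/16*y*z + 3/2*y + 3/16
  leading term y*z: subtract (3/8)·h_3 from 21/16*y*z + 3/2*y + 3/16 → 0
  remainder 0.

Every S-polynomial of the final basis reduces to 0, so we have a Gröbner basis.
Inter-reduce: drop elements whose leading term is divisible by another's, tail-reduce, and make monic.
Reduced Gröbner basis: {x*y + 1/8*x - 7/8*y, x*z + 1, y*z + 8/7*y + 1/7}.
Label its elements g_1 = x*y + 1/8*x - 7/8*y, g_2 = x*z + 1, g_3 = y*z + 8/7*y + 1/7.

Reduce p = 3*x*z + 4*y*z + 32/7*y + 32/7 modulo G:
  leading term x*z: subtract (3)·g_2 from 3*x*z + 4*y*z + 32/7*y + 32/7 → 4*y*z + 32/7*y + 11/7
  leading term y*z: subtract (4)·g_3 from 4*y*z + 32/7*y + 11/7 → 1
  leading term 1: no divisor's leading term divides it; move 1 to the remainder.
  normal form = 1.
The normal form is nonzero, so p ∉ I. Since p minus its normal form lies in I, I + (p) = I + (r) where r = 1; decide whether this ideal is the whole ring.
Here r = 1 is a nonzero constant, hence a unit: 1 ∈ I + (p), the Gröbner basis of I + (p) is {1}, and the enlarged system has no common solution — adjoining p is inconsistent.

The remainder on division by a Gröbner basis is unique — it is the normal form.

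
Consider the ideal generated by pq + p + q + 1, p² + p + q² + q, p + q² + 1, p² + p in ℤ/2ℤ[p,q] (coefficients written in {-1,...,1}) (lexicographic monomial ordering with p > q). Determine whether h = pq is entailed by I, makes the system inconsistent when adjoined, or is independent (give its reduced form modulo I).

First compute the reduced Gröbner basis of I by Buchberger's algorithm.
f_1 = pq + p + q + 1, LT = pq.
f_2 = p² + p + q² + q, LT = p².
f_3 = p + q² + 1, LT = p.
f_4 = p² + p, LT = p².

S(f_1,f_2): lcm = p²q. S = p² + p + q³ + q².
  leading term p²: subtract (1)·f_2 from p² + p + q³ + q² → q³ + q
  leading term q³: no divisor's leading term divides it; move q³ to the remainder.
  leading term q: no divisor's leading term divides it; move q to the remainder.
  remainder q³ + q ≠ 0; add k_5 = q³ + q to the basis.

S(f_1,f_3): lcm = pq. S = p + q³ + 1.
  leading term p: subtract (1)·f_3 from p + q³ + 1 → q³ + q²
  leading term q³: subtract (1)·k_5 from q³ + q² → q² + q
  leading term q²: no divisor's leading term divides it; move q² to the remainder.
  leading term q: no divisor's leading term divides it; move q to the remainder.
  remainder q² + q ≠ 0; add k_6 = q² + q to the basis.

S(f_1,f_4): lcm = p²q. S = p² + p.
  leading term p²: subtract (1)·f_2 from p² + p → q² + q
  leading term q²: subtract (1)·k_6 from q² + q → 0
  remainder 0.

S(f_2,f_3): lcm = p². S = pq² + q² + q.
  leading term pq²: subtract (q)·f_1 from pq² + q² + q → pq
  leading term pq: subtract (1)·f_1 from pq → p + q + 1
  leading term p: subtract (1)·f_3 from p + q + 1 → q² + q
  leading term q²: subtract (1)·k_6 from q² + q → 0
  remainder 0.

S(f_2,f_4): lcm = p². S = q² + q.
  leading term q²: subtract (1)·k_6 from q² + q → 0
  remainder 0.

S(f_3,f_4): lcm = p². S = pq².
  leading term pq²: subtract (q)·f_1 from pq² → pq + q² + q
  leading term pq: subtract (1)·f_1 from pq + q² + q → p + q² + 1
  leading term p: subtract (1)·f_3 from p + q² + 1 → 0
  remainder 0.

S(f_1,k_5): lcm = pq³. S = pq² + pq + q³ + q².
  leading term pq²: subtract (q)·f_1 from pq² + pq + q³ + q² → q³ + q
  leading term q³: subtract (1)·k_5 from q³ + q → 0
  remainder 0.

S(f_2,k_5): leading monomials are coprime, so the S-polynomial reduces to 0 (Buchberger's first criterion).
S(f_3,k_5): leading monomials are coprime, so the S-polynomial reduces to 0 (Buchberger's first criterion).
S(f_4,k_5): leading monomials are coprime, so the S-polynomial reduces to 0 (Buchberger's first criterion).
S(f_1,k_6): lcm = pq². S = q² + q.
  leading term q²: subtract (1)·k_6 from q² + q → 0
  remainder 0.

S(f_2,k_6): leading monomials are coprime, so the S-polynomial reduces to 0 (Buchberger's first criterion).
S(f_3,k_6): leading monomials are coprime, so the S-polynomial reduces to 0 (Buchberger's first criterion).
S(f_4,k_6): leading monomials are coprime, so the S-polynomial reduces to 0 (Buchberger's first criterion).
S(k_5,k_6): lcm = q³. S = q² + q.
  leading term q²: subtract (1)·k_6 from q² + q → 0
  remainder 0.

Every S-polynomial of the final basis reduces to 0, so we have a Gröbner basis.
Inter-reduce: drop elements whose leading term is divisible by another's, tail-reduce, and make monic.
Reduced Gröbner basis: {p + q + 1, q² + q}.
Label its elements g_1 = p + q + 1, g_2 = q² + q.

Reduce h = pq modulo G:
  leading term pq: subtract (q)·g_1 from pq → q² + q
  leading term q²: subtract (1)·g_2 from q² + q → 0
  normal form = 0.
Since the normal form is 0, h ∈ I.

pq lies in I (it reduces to 0).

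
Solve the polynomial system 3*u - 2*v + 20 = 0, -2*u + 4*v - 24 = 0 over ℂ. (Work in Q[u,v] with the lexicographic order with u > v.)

{(-4, 4)}

Compute a lex Gröbner basis by Buchberger's algorithm.
f_1 = 3*u - 2*v + 20, LT = u.
f_2 = -2*u + 4*v - 24, LT = u.

S(f_1,f_2): lcm = u. S = 4/3*v - 16/3.
  leading term v: no divisor's leading term divides it; move 4/3*v to the remainder.
  leading term 1: no divisor's leading term divides it; move -16/3 to the remainder.
  remainder 4/3*v - 16/3 ≠ 0; add h_3 = 4/3*v - 16/3 to the basis.

The other S-polynomials (S(f_1,h_3), S(f_2,h_3)) all reduce to 0 modulo the current basis, so we have a Gröbner basis.
Inter-reduce: drop elements whose leading term is divisible by another's, tail-reduce, and make monic.
Reduced Gröbner basis: {u + 4, v - 4}.

The lex basis is triangular: the last element involves only v. Solving v - 4 = 0 gives v ∈ {4}; substituting each value into the earlier elements determines the remaining variables.
  v = 4: the earlier basis element becomes u + 4 = 0, giving u = -4 — point (-4, 4).
Substituting each solution back into the original system confirms all equations vanish.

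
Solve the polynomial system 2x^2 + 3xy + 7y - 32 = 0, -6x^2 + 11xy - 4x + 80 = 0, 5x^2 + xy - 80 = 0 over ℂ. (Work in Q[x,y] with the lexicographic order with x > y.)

{(-4, 0)}

Compute a lex Gröbner basis by Buchberger's algorithm.
f_1 = 2x^2 + 3xy + 7y - 32, LT = x^2.
f_2 = -6x^2 + 11xy - 4x + 80, LT = x^2.
f_3 = 5x^2 + xy - 80, LT = x^2.

S(f_1,f_2): lcm = x^2. S = 10/3xy - 2/3x + 7/2y - 8/3.
  leading term xy: no divisor's leading term divides it; move 10/3xy to the remainder.
  leading term x: no divisor's leading term divides it; move -2/3x to the remainder.
  leading term y: no divisor's leading term divides it; move 7/2y to the remainder.
  leading term 1: no divisor's leading term divides it; move -8/3 to the remainder.
  remainder 10/3xy - 2/3x + 7/2y - 8/3 ≠ 0; add h_4 = 10/3xy - 2/3x + 7/2y - 8/3 to the basis.

S(f_1,f_3): lcm = x^2. S = 13/10xy + 7/2y.
  leading term xy: subtract (39/100)·h_4 from 13/10xy + 7/2y → 13/50x + 427/200y + 26/25
  leading term x: no divisor's leading term divides it; move 13/50x to the remainder.
  leading term y: no divisor's leading term divides it; move 427/200y to the remainder.
  leading term 1: no divisor's leading term divides it; move 26/25 to the remainder.
  remainder 13/50x + 427/200y + 26/25 ≠ 0; add h_5 = 13/50x + 427/200y + 26/25 to the basis.

S(f_1,h_4): lcm = x^2y. S = 1/5x^2 + 3/2xy^2 - 21/20xy + 4/5x + 7/2y^2 - 16y.
  leading term x^2: subtract (1/10)·f_1 from 1/5x^2 + 3/2xy^2 - 21/20xy + 4/5x + 7/2y^2 - 16y → 3/2xy^2 - 27/20xy + 4/5x + 7/2y^2 - 167/10y + 16/5
  leading term xy^2: subtract (9/20y)·h_4 from 3/2xy^2 - 27/20xy + 4/5x + 7/2y^2 - 167/10y + 16/5 → -21/20xy + 4/5x + 77/40y^2 - 31/2y + 16/5
  leading term xy: subtract (-63/200)·h_4 from -21/20xy + 4/5x + 77/40y^2 - 31/2y + 16/5 → 59/100x + 77/40y^2 - 5759/400y + 59/25
  leading term x: subtract (59/26)·h_5 from 59/100x + 77/40y^2 - 5759/400y + 59/25 → 77/40y^2 - 5003/260y
  leading term y^2: no divisor's leading term divides it; move 77/40y^2 to the remainder.
  leading term y: no divisor's leading term divides it; move -5003/260y to the remainder.
  remainder 77/40y^2 - 5003/260y ≠ 0; add h_6 = 77/40y^2 - 5003/260y to the basis.

S(f_3,h_4): lcm = x^2y. S = 1/5x^2 + 1/5xy^2 - 21/20xy + 4/5x - 16y.
  leading term x^2: subtract (1/10)·f_1 from 1/5x^2 + 1/5xy^2 - 21/20xy + 4/5x - 16y → 1/5xy^2 - 27/20xy + 4/5x - 167/10y + 16/5
  leading term xy^2: subtract (3/50y)·h_4 from 1/5xy^2 - 27/20xy + 4/5x - 167/10y + 16/5 → -131/100xy + 4/5x - 21/100y^2 - 827/50y + 16/5
  leading term xy: subtract (-393/1000)·h_4 from -131/100xy + 4/5x - 21/100y^2 - 827/50y + 16/5 → 269/500x - 21/100y^2 - 30329/2000y + 269/125
  leading term x: subtract (269/130)·h_5 from 269/500x - 21/100y^2 - 30329/2000y + 269/125 → -21/100y^2 - 25457/1300y
  leading term y^2: subtract (-6/55)·h_6 from -21/100y^2 - 25457/1300y → -62009/2860y
  leading term y: no divisor's leading term divides it; move -62009/2860y to the remainder.
  remainder -62009/2860y ≠ 0; add h_7 = -62009/2860y to the basis.

The other S-polynomials (S(f_2,f_3), S(f_2,h_4), S(f_1,h_5), S(f_2,h_5), S(f_3,h_5), S(h_4,h_5), S(f_1,h_6), S(f_2,h_6), S(f_3,h_6), S(h_4,h_6), S(h_5,h_6), S(f_1,h_7), S(f_2,h_7), S(f_3,h_7), S(h_4,h_7), S(h_5,h_7), S(h_6,h_7)) all reduce to 0 modulo the current basis, so we have a Gröbner basis.
Inter-reduce: drop elements whose leading term is divisible by another's, tail-reduce, and make monic.
Reduced Gröbner basis: {x + 4, y}.

Since the basis is lex-ordered, y is univariate in y. Its roots are {0}. Back-substituting each root into the other basis elements fixes the other coordinates.
  y = 0: the earlier basis element becomes x + 4 = 0, giving x = -4 — point (-4, 0).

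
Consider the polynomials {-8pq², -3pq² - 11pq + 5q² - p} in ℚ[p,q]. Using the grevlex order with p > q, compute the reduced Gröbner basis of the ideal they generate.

G = {q³ - 1/11q² + 1/55p, p², pq - 5/11q² + 1/11p}

f_1 = -8pq², LT = pq².
f_2 = -3pq² - 11pq + 5q² - p, LT = pq².

S(f_1,f_2): lcm = pq². S = -11/3pq + 5/3q² - ⅓p.
  reduce S modulo (f_1, f_2):
  remainder -11/3pq + 5/3q² - ⅓p ≠ 0; add g_3 = -11/3pq + 5/3q² - ⅓p to the basis.

S(f_1,g_3): lcm = pq². S = 5/11q³ - 1/11pq.
  reduce S modulo (f_1, f_2, g_3):
  remainder 5/11q³ - 5/121q² + 1/121p ≠ 0; add g_4 = 5/11q³ - 5/121q² + 1/121p to the basis.

S(f_1,g_4): lcm = pq³. S = 1/11pq² - 1/55p².
  reduce S modulo (f_1, f_2, g_3, g_4):
  remainder -1/55p² ≠ 0; add g_5 = -1/55p² to the basis.

The other S-polynomials (S(f_2,g_3), S(f_2,g_4), S(g_3,g_4), S(f_1,g_5), S(f_2,g_5), S(g_3,g_5), S(g_4,g_5)) all reduce to 0 modulo the current basis, so we have a Gröbner basis.
Inter-reduce: drop elements whose leading term is divisible by another's, tail-reduce, and make monic.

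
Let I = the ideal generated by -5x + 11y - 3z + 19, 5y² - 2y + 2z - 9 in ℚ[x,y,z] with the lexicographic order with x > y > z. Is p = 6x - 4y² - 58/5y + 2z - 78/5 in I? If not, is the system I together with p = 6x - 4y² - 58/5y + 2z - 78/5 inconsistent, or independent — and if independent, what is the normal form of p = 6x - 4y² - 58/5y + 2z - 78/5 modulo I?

First compute the reduced Gröbner basis of I by Buchberger's algorithm.
f_1 = -5x + 11y - 3z + 19, LT = x.
f_2 = 5y² - 2y + 2z - 9, LT = y².

The S-polynomials (S(f_1,f_2)) all reduce to 0 modulo the current basis, so we have a Gröbner basis.
Inter-reduce: drop elements whose leading term is divisible by another's, tail-reduce, and make monic.
Reduced Gröbner basis: {x - 11/5y + ⅗z - 19/5, y² - ⅖y + ⅖z - 9/5}.
Label its elements g_1 = x - 11/5y + ⅗z - 19/5, g_2 = y² - ⅖y + ⅖z - 9/5.

Reduce p = 6x - 4y² - 58/5y + 2z - 78/5 modulo G:
  leading term x: subtract (6)·g_1 from 6x - 4y² - 58/5y + 2z - 78/5 → -4y² + 8/5y - 8/5z + 36/5
  leading term y²: subtract (-4)·g_2 from -4y² + 8/5y - 8/5z + 36/5 → 0
  normal form = 0.
Since the normal form is 0, p ∈ I.

6x - 4y² - 58/5y + 2z - 78/5 lies in I (it reduces to 0).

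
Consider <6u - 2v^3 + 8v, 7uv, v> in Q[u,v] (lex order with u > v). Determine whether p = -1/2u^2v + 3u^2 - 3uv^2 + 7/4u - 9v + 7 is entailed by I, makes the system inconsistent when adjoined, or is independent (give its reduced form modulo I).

Adjoining -1/2u^2v + 3u^2 - 3uv^2 + 7/4u - 9v + 7 makes the ideal the whole ring: the system is inconsistent.

First compute the reduced Gröbner basis of I by Buchberger's algorithm.
f_1 = 6u - 2v^3 + 8v, LT = u.
f_2 = 7uv, LT = uv.
f_3 = v, LT = v.

S(f_1,f_2): lcm = uv. S = -1/3v^4 + 4/3v^2.
  leading term v^4: subtract (-1/3v^3)·f_3 from -1/3v^4 + 4/3v^2 → 4/3v^2
  leading term v^2: subtract (4/3v)·f_3 from 4/3v^2 → 0
  remainder 0.

S(f_1,f_3): leading monomials are coprime, so the S-polynomial reduces to 0 (Buchberger's first criterion).
S(f_2,f_3): lcm = uv. S = 0.
  remainder 0.

Every S-polynomial of the final basis reduces to 0, so we have a Gröbner basis.
Inter-reduce: drop elements whose leading term is divisible by another's, tail-reduce, and make monic.
Reduced Gröbner basis: {u, v}.
Label its elements g_1 = u, g_2 = v.

Reduce p = -1/2u^2v + 3u^2 - 3uv^2 + 7/4u - 9v + 7 modulo G:
  leading term u^2v: subtract (-1/2uv)·g_1 from -1/2u^2v + 3u^2 - 3uv^2 + 7/4u - 9v + 7 → 3u^2 - 3uv^2 + 7/4u - 9v + 7
  leading term u^2: subtract (3u)·g_1 from 3u^2 - 3uv^2 + 7/4u - 9v + 7 → -3uv^2 + 7/4u - 9v + 7
  leading term uv^2: subtract (-3v^2)·g_1 from -3uv^2 + 7/4u - 9v + 7 → 7/4u - 9v + 7
  leading term u: subtract (7/4)·g_1 from 7/4u - 9v + 7 → -9v + 7
  leading term v: subtract (-9)·g_2 from -9v + 7 → 7
  leading term 1: no divisor's leading term divides it; move 7 to the remainder.
  normal form = 7.
The normal form is nonzero, so p ∉ I. Since p minus its normal form lies in I, I + (p) = I + (r) where r = 7; decide whether this ideal is the whole ring.
Here r = 7 is a nonzero constant, hence a unit: 1 ∈ I + (p), the Gröbner basis of I + (p) is {1}, and the enlarged system has no common solution — adjoining p is inconsistent.

Ideal membership is decidable via reduction modulo a Gröbner basis.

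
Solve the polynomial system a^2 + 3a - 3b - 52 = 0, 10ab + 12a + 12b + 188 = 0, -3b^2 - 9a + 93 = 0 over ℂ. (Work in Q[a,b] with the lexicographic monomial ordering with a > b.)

{(5, -4)}

Compute a lex Gröbner basis by Buchberger's algorithm.
f_1 = a^2 + 3a - 3b - 52, LT = a^2.
f_2 = 10ab + 12a + 12b + 188, LT = ab.
f_3 = -9a - 3b^2 + 93, LT = a.

S(f_1,f_2): lcm = a^2b. S = -6/5a^2 + 9/5ab - 94/5a - 3b^2 - 52b.
  reduce S modulo (f_1, f_2, f_3):
  remainder 209/75b^2 - 1444/25b - 20672/75 ≠ 0; add h_4 = 209/75b^2 - 1444/25b - 20672/75 to the basis.

S(f_1,f_3): lcm = a^2. S = -1/3ab^2 + 40/3a - 3b - 52.
  reduce S modulo (f_1, f_2, f_3, h_4):
  remainder -855/11b - 3420/11 ≠ 0; add h_5 = -855/11b - 3420/11 to the basis.

The other S-polynomials (S(f_2,f_3), S(f_1,h_4), S(f_2,h_4), S(f_3,h_4), S(f_1,h_5), S(f_2,h_5), S(f_3,h_5), S(h_4,h_5)) all reduce to 0 modulo the current basis, so we have a Gröbner basis.
Inter-reduce: drop elements whose leading term is divisible by another's, tail-reduce, and make monic.
Reduced Gröbner basis: {a - 5, b + 4}.

Since the basis is lex-ordered, b + 4 is univariate in b. Its roots are {-4}. Back-substituting each root into the other basis elements fixes the other coordinates.
  b = -4: the earlier basis element becomes a - 5 = 0, giving a = 5 — point (5, -4).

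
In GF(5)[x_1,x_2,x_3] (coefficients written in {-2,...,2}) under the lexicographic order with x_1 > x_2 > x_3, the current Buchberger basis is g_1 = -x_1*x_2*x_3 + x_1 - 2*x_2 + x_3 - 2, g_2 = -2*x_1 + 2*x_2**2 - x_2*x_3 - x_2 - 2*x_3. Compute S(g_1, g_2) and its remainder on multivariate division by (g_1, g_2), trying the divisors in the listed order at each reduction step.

lcm(LM(g_1), LM(g_2)) = x_1*x_2*x_3.
S = (lcm/LT(g_1))·g_1 − (lcm/LT(g_2))·g_2 = -x_1 + x_2**3*x_3 + 2*x_2**2*x_3**2 + 2*x_2**2*x_3 - x_2*x_3**2 + 2*x_2 - x_3 + 2.
Reduce S modulo (g_1, g_2) in that order:
  leading term x_1: subtract (-2)·g_2 from -x_1 + x_2**3*x_3 + 2*x_2**2*x_3**2 + 2*x_2**2*x_3 - x_2*x_3**2 + 2*x_2 - x_3 + 2 → x_2**3*x_3 + 2*x_2**2*x_3**2 + 2*x_2**2*x_3 - x_2**2 - x_2*x_3**2 - 2*x_2*x_3 + 2
  leading term x_2**3*x_3: no divisor's leading term divides it; move x_2**3*x_3 to the remainder.
  leading term x_2**2*x_3**2: no divisor's leading term divides it; move 2*x_2**2*x_3**2 to the remainder.
  leading term x_2**2*x_3: no divisor's leading term divides it; move 2*x_2**2*x_3 to the remainder.
  leading term x_2**2: no divisor's leading term divides it; move -x_2**2 to the remainder.
  leading term x_2*x_3**2: no divisor's leading term divides it; move -x_2*x_3**2 to the remainder.
  leading term x_2*x_3: no divisor's leading term divides it; move -2*x_2*x_3 to the remainder.
  leading term 1: no divisor's leading term divides it; move 2 to the remainder.
The remainder x_2**3*x_3 + 2*x_2**2*x_3**2 + 2*x_2**2*x_3 - x_2**2 - x_2*x_3**2 - 2*x_2*x_3 + 2 is nonzero, so it would be added as the next basis element.

S(g_1, g_2) = -x_1 + x_2**3*x_3 + 2*x_2**2*x_3**2 + 2*x_2**2*x_3 - x_2*x_3**2 + 2*x_2 - x_3 + 2; remainder on division = x_2**3*x_3 + 2*x_2**2*x_3**2 + 2*x_2**2*x_3 - x_2**2 - x_2*x_3**2 - 2*x_2*x_3 + 2.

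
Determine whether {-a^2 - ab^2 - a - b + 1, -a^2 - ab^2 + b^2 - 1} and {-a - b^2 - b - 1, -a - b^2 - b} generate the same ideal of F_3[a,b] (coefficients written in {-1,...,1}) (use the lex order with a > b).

No, the ideals differ.

Two ideals are equal iff their reduced Gröbner bases coincide (the reduced basis is unique for a fixed ordering).
Buchberger on the first generating set:
f_1 = -a^2 - ab^2 - a - b + 1, LT = a^2.
f_2 = -a^2 - ab^2 + b^2 - 1, LT = a^2.

S(f_1,f_2): lcm = a^2. S = a + b^2 + b + 1.
  leading term a: no divisor's leading term divides it; move a to the remainder.
  leading term b^2: no divisor's leading term divides it; move b^2 to the remainder.
  leading term b: no divisor's leading term divides it; move b to the remainder.
  leading term 1: no divisor's leading term divides it; move 1 to the remainder.
  remainder a + b^2 + b + 1 ≠ 0; add g_3 = a + b^2 + b + 1 to the basis.

S(f_1,g_3): lcm = a^2. S = -ab + b - 1.
  leading term ab: subtract (-b)·g_3 from -ab + b - 1 → b^3 + b^2 - b - 1
  leading term b^3: no divisor's leading term divides it; move b^3 to the remainder.
  leading term b^2: no divisor's leading term divides it; move b^2 to the remainder.
  leading term b: no divisor's leading term divides it; move -b to the remainder.
  leading term 1: no divisor's leading term divides it; move -1 to the remainder.
  remainder b^3 + b^2 - b - 1 ≠ 0; add g_4 = b^3 + b^2 - b - 1 to the basis.

The other S-polynomials (S(f_2,g_3), S(f_1,g_4), S(f_2,g_4), S(g_3,g_4)) all reduce to 0 modulo the current basis, so we have a Gröbner basis.
Inter-reduce: drop elements whose leading term is divisible by another's, tail-reduce, and make monic.
Reduced Gröbner basis: {a + b^2 + b + 1, b^3 + b^2 - b - 1}.

Buchberger on the second generating set:
h_1 = -a - b^2 - b - 1, LT = a.
h_2 = -a - b^2 - b, LT = a.

S(h_1,h_2): lcm = a. S = 1.
  leading term 1: no divisor's leading term divides it; move 1 to the remainder.
  remainder 1 ≠ 0; add k_3 = 1 to the basis.

The other S-polynomials (S(h_1,k_3), S(h_2,k_3)) all reduce to 0 modulo the current basis, so we have a Gröbner basis.
Inter-reduce: drop elements whose leading term is divisible by another's, tail-reduce, and make monic.
Reduced Gröbner basis: {1}.

These differ, so the ideals are not equal.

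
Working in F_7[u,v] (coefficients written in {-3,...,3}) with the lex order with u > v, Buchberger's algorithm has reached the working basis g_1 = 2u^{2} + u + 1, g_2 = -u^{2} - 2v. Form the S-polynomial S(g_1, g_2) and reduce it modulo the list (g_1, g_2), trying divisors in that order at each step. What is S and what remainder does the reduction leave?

S(g_1, g_2) = -3u - 2v - 3; remainder on division = -3u - 2v - 3.

lcm(LM(g_1), LM(g_2)) = u^{2}.
S = (lcm/LT(g_1))·g_1 − (lcm/LT(g_2))·g_2 = -3u - 2v - 3.
Reduce S modulo (g_1, g_2) in that order:
  leading term u: no divisor's leading term divides it; move -3u to the remainder.
  leading term v: no divisor's leading term divides it; move -2v to the remainder.
  leading term 1: no divisor's leading term divides it; move -3 to the remainder.
The remainder -3u - 2v - 3 is nonzero, so it would be added as the next basis element.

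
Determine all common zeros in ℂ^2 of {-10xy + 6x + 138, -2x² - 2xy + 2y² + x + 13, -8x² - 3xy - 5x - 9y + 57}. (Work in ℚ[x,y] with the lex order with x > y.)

{(-3, -4)}

Compute a lex Gröbner basis by Buchberger's algorithm.
f_1 = -10xy + 6x + 138, LT = xy.
f_2 = -2x² - 2xy + x + 2y² + 13, LT = x².
f_3 = -8x² - 3xy - 5x - 9y + 57, LT = x².

S(f_1,f_2): lcm = x²y. S = -⅗x² - xy² + ½xy - 69/5x + y³ + 13/2y.
  leading term x²: subtract (3/10)·f_2 from -⅗x² - xy² + ½xy - 69/5x + y³ + 13/2y → -xy² + 11/10xy - 141/10x + y³ - ⅗y² + 13/2y - 39/10
  leading term xy²: subtract (1/10y)·f_1 from -xy² + 11/10xy - 141/10x + y³ - ⅗y² + 13/2y - 39/10 → ½xy - 141/10x + y³ - ⅗y² - 73/10y - 39/10
  leading term xy: subtract (-1/20)·f_1 from ½xy - 141/10x + y³ - ⅗y² - 73/10y - 39/10 → -69/5x + y³ - ⅗y² - 73/10y + 3
  leading term x: no divisor's leading term divides it; move -69/5x to the remainder.
  leading term y³: no divisor's leading term divides it; move y³ to the remainder.
  leading term y²: no divisor's leading term divides it; move -⅗y² to the remainder.
  leading term y: no divisor's leading term divides it; move -73/10y to the remainder.
  leading term 1: no divisor's leading term divides it; move 3 to the remainder.
  remainder -69/5x + y³ - ⅗y² - 73/10y + 3 ≠ 0; add h_4 = -69/5x + y³ - ⅗y² - 73/10y + 3 to the basis.

S(f_1,f_3): lcm = x²y. S = -⅗x² - ⅜xy² - ⅝xy - 69/5x - 9/8y² + 57/8y.
  leading term x²: subtract (3/10)·f_2 from -⅗x² - ⅜xy² - ⅝xy - 69/5x - 9/8y² + 57/8y → -⅜xy² - 1/40xy - 141/10x - 69/40y² + 57/8y - 39/10
  leading term xy²: subtract (3/80y)·f_1 from -⅜xy² - 1/40xy - 141/10x - 69/40y² + 57/8y - 39/10 → -¼xy - 141/10x - 69/40y² + 39/20y - 39/10
  leading term xy: subtract (1/40)·f_1 from -¼xy - 141/10x - 69/40y² + 39/20y - 39/10 → -57/4x - 69/40y² + 39/20y - 147/20
  leading term x: subtract (95/92)·h_4 from -57/4x - 69/40y² + 39/20y - 147/20 → -95/92y³ - 1017/920y² + 8729/920y - 2403/230
  leading term y³: no divisor's leading term divides it; move -95/92y³ to the remainder.
  leading term y²: no divisor's leading term divides it; move -1017/920y² to the remainder.
  leading term y: no divisor's leading term divides it; move 8729/920y to the remainder.
  leading term 1: no divisor's leading term divides it; move -2403/230 to the remainder.
  remainder -95/92y³ - 1017/920y² + 8729/920y - 2403/230 ≠ 0; add h_5 = -95/92y³ - 1017/920y² + 8729/920y - 2403/230 to the basis.

S(f_2,f_3): lcm = x². S = ⅝xy - 9/8x - y² - 9/8y + ⅝.
  leading term xy: subtract (-1/16)·f_1 from ⅝xy - 9/8x - y² - 9/8y + ⅝ → -¾x - y² - 9/8y + 37/4
  leading term x: subtract (5/92)·h_4 from -¾x - y² - 9/8y + 37/4 → -5/92y³ - 89/92y² - 67/92y + 209/23
  leading term y³: subtract (1/19)·h_5 from -5/92y³ - 89/92y² - 67/92y + 209/23 → -691/760y² - 933/760y + 1831/190
  leading term y²: no divisor's leading term divides it; move -691/760y² to the remainder.
  leading term y: no divisor's leading term divides it; move -933/760y to the remainder.
  leading term 1: no divisor's leading term divides it; move 1831/190 to the remainder.
  remainder -691/760y² - 933/760y + 1831/190 ≠ 0; add h_6 = -691/760y² - 933/760y + 1831/190 to the basis.

S(f_1,h_4): lcm = xy. S = -⅗x + 5/69y⁴ - 1/23y³ - 73/138y² + 5/23y - 69/5.
  leading term x: subtract (1/23)·h_4 from -⅗x + 5/69y⁴ - 1/23y³ - 73/138y² + 5/23y - 69/5 → 5/69y⁴ - 2/23y³ - 347/690y² + 123/230y - 1602/115
  leading term y⁴: subtract (-4/57y)·h_5 from 5/69y⁴ - 2/23y³ - 347/690y² + 123/230y - 1602/115 → -719/4370y³ + 356/2185y² - 867/4370y - 1602/115
  leading term y³: subtract (1438/9025)·h_5 from -719/4370y³ + 356/2185y² - 867/4370y - 1602/115 → 61201/180500y² - 308687/180500y - 553491/45125
  leading term y²: subtract (-122402/328225)·h_6 from 61201/180500y² - 308687/180500y - 553491/45125 → -56927/26258y - 113854/13129
  leading term y: no divisor's leading term divides it; move -56927/26258y to the remainder.
  leading term 1: no divisor's leading term divides it; move -113854/13129 to the remainder.
  remainder -56927/26258y - 113854/13129 ≠ 0; add h_7 = -56927/26258y - 113854/13129 to the basis.

The other S-polynomials (S(f_2,h_4), S(f_3,h_4), S(f_1,h_5), S(f_2,h_5), S(f_3,h_5), S(h_4,h_5), S(f_1,h_6), S(f_2,h_6), S(f_3,h_6), S(h_4,h_6), S(h_5,h_6), S(f_1,h_7), S(f_2,h_7), S(f_3,h_7), S(h_4,h_7), S(h_5,h_7), S(h_6,h_7)) all reduce to 0 modulo the current basis, so we have a Gröbner basis.
Inter-reduce: drop elements whose leading term is divisible by another's, tail-reduce, and make monic.
Reduced Gröbner basis: {x + 3, y + 4}.

Since the basis is lex-ordered, y + 4 is univariate in y. Its roots are {-4}. Back-substituting each root into the other basis elements fixes the other coordinates.
  y = -4: the earlier basis element becomes x + 3 = 0, giving x = -3 — point (-3, -4).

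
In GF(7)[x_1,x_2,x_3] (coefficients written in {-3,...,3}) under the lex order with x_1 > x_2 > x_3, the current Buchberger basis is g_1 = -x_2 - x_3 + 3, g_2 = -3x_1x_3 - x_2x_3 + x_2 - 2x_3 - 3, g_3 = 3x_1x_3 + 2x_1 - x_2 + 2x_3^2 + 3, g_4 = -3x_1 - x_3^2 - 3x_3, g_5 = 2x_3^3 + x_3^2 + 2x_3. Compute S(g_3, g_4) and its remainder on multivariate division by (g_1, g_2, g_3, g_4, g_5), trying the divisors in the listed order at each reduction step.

S(g_3, g_4) = 3x_1 + 2x_2 + 2x_3^3 + 2x_3^2 + 1; remainder on division = 0.

lcm(LM(g_3), LM(g_4)) = x_1x_3.
S = (lcm/LT(g_3))·g_3 − (lcm/LT(g_4))·g_4 = 3x_1 + 2x_2 + 2x_3^3 + 2x_3^2 + 1.
Reduce S modulo (g_1, g_2, g_3, g_4, g_5) in that order:
  leading term x_1: subtract (-1)·g_4 from 3x_1 + 2x_2 + 2x_3^3 + 2x_3^2 + 1 → 2x_2 + 2x_3^3 + x_3^2 - 3x_3 + 1
  leading term x_2: subtract (-2)·g_1 from 2x_2 + 2x_3^3 + x_3^2 - 3x_3 + 1 → 2x_3^3 + x_3^2 + 2x_3
  leading term x_3^3: subtract (1)·g_5 from 2x_3^3 + x_3^2 + 2x_3 → 0
The remainder is 0, so this S-polynomial contributes no new basis element.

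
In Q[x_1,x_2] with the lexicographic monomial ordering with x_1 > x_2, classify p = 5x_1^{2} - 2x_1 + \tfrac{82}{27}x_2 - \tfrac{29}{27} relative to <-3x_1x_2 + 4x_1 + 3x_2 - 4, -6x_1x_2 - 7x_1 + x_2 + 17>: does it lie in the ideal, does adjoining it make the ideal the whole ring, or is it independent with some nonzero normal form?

First compute the reduced Gröbner basis of I by Buchberger's algorithm.
f_1 = -3x_1x_2 + 4x_1 + 3x_2 - 4, LT = x_1x_2.
f_2 = -6x_1x_2 - 7x_1 + x_2 + 17, LT = x_1x_2.

S(f_1,f_2): lcm = x_1x_2. S = -\tfrac{5}{2}x_1 - \tfrac{5}{6}x_2 + \tfrac{25}{6}.
  leading term x_1: no divisor's leading term divides it; move -\tfrac{5}{2}x_1 to the remainder.
  leading term x_2: no divisor's leading term divides it; move -\tfrac{5}{6}x_2 to the remainder.
  leading term 1: no divisor's leading term divides it; move \tfrac{25}{6} to the remainder.
  remainder -\tfrac{5}{2}x_1 - \tfrac{5}{6}x_2 + \tfrac{25}{6} ≠ 0; add h_3 = -\tfrac{5}{2}x_1 - \tfrac{5}{6}x_2 + \tfrac{25}{6} to the basis.

S(f_1,h_3): lcm = x_1x_2. S = -\tfrac{4}{3}x_1 - \tfrac{1}{3}x_2^{2} + \tfrac{2}{3}x_2 + \tfrac{4}{3}.
  leading term x_1: subtract (\tfrac{8}{15})·h_3 from -\tfrac{4}{3}x_1 - \tfrac{1}{3}x_2^{2} + \tfrac{2}{3}x_2 + \tfrac{4}{3} → -\tfrac{1}{3}x_2^{2} + \tfrac{10}{9}x_2 - \tfrac{8}{9}
  leading term x_2^{2}: no divisor's leading term divides it; move -\tfrac{1}{3}x_2^{2} to the remainder.
  leading term x_2: no divisor's leading term divides it; move \tfrac{10}{9}x_2 to the remainder.
  leading term 1: no divisor's leading term divides it; move -\tfrac{8}{9} to the remainder.
  remainder -\tfrac{1}{3}x_2^{2} + \tfrac{10}{9}x_2 - \tfrac{8}{9} ≠ 0; add h_4 = -\tfrac{1}{3}x_2^{2} + \tfrac{10}{9}x_2 - \tfrac{8}{9} to the basis.

S(f_2,h_3): lcm = x_1x_2. S = \tfrac{7}{6}x_1 - \tfrac{1}{3}x_2^{2} + \tfrac{3}{2}x_2 - \tfrac{17}{6}.
  leading term x_1: subtract (-\tfrac{7}{15})·h_3 from \tfrac{7}{6}x_1 - \tfrac{1}{3}x_2^{2} + \tfrac{3}{2}x_2 - \tfrac{17}{6} → -\tfrac{1}{3}x_2^{2} + \tfrac{10}{9}x_2 - \tfrac{8}{9}
  leading term x_2^{2}: subtract (1)·h_4 from -\tfrac{1}{3}x_2^{2} + \tfrac{10}{9}x_2 - \tfrac{8}{9} → 0
  remainder 0.

S(f_1,h_4): lcm = x_1x_2^{2}. S = 2x_1x_2 - \tfrac{8}{3}x_1 - x_2^{2} + \tfrac{4}{3}x_2.
  leading term x_1x_2: subtract (-\tfrac{2}{3})·f_1 from 2x_1x_2 - \tfrac{8}{3}x_1 - x_2^{2} + \tfrac{4}{3}x_2 → -x_2^{2} + \tfrac{10}{3}x_2 - \tfrac{8}{3}
  leading term x_2^{2}: subtract (3)·h_4 from -x_2^{2} + \tfrac{10}{3}x_2 - \tfrac{8}{3} → 0
  remainder 0.

S(f_2,h_4): lcm = x_1x_2^{2}. S = \tfrac{9}{2}x_1x_2 - \tfrac{8}{3}x_1 - \tfrac{1}{6}x_2^{2} - \tfrac{17}{6}x_2.
  leading term x_1x_2: subtract (-\tfrac{3}{2})·f_1 from \tfrac{9}{2}x_1x_2 - \tfrac{8}{3}x_1 - \tfrac{1}{6}x_2^{2} - \tfrac{17}{6}x_2 → \tfrac{10}{3}x_1 - \tfrac{1}{6}x_2^{2} + \tfrac{5}{3}x_2 - 6
  leading term x_1: subtract (-\tfrac{4}{3})·h_3 from \tfrac{10}{3}x_1 - \tfrac{1}{6}x_2^{2} + \tfrac{5}{3}x_2 - 6 → -\tfrac{1}{6}x_2^{2} + \tfrac{5}{9}x_2 - \tfrac{4}{9}
  leading term x_2^{2}: subtract (\tfrac{1}{2})·h_4 from -\tfrac{1}{6}x_2^{2} + \tfrac{5}{9}x_2 - \tfrac{4}{9} → 0
  remainder 0.

S(h_3,h_4): leading monomials are coprime, so the S-polynomial reduces to 0 (Buchberger's first criterion).
Every S-polynomial of the final basis reduces to 0, so we have a Gröbner basis.
Inter-reduce: drop elements whose leading term is divisible by another's, tail-reduce, and make monic.
Reduced Gröbner basis: {x_1 + \tfrac{1}{3}x_2 - \tfrac{5}{3}, x_2^{2} - \tfrac{10}{3}x_2 + \tfrac{8}{3}}.
Label its elements g_1 = x_1 + \tfrac{1}{3}x_2 - \tfrac{5}{3}, g_2 = x_2^{2} - \tfrac{10}{3}x_2 + \tfrac{8}{3}.

Reduce p = 5x_1^{2} - 2x_1 + \tfrac{82}{27}x_2 - \tfrac{29}{27} modulo G:
  leading term x_1^{2}: subtract (5x_1)·g_1 from 5x_1^{2} - 2x_1 + \tfrac{82}{27}x_2 - \tfrac{29}{27} → -\tfrac{5}{3}x_1x_2 + \tfrac{19}{3}x_1 + \tfrac{82}{27}x_2 - \tfrac{29}{27}
  leading term x_1x_2: subtract (-\tfrac{5}{3}x_2)·g_1 from -\tfrac{5}{3}x_1x_2 + \tfrac{19}{3}x_1 + \tfrac{82}{27}x_2 - \tfrac{29}{27} → \tfrac{19}{3}x_1 + \tfrac{5}{9}x_2^{2} + \tfrac{7}{27}x_2 - \tfrac{29}{27}
  leading term x_1: subtract (\tfrac{19}{3})·g_1 from \tfrac{19}{3}x_1 + \tfrac{5}{9}x_2^{2} + \tfrac{7}{27}x_2 - \tfrac{29}{27} → \tfrac{5}{9}x_2^{2} - \tfrac{50}{27}x_2 + \tfrac{256}{27}
  leading term x_2^{2}: subtract (\tfrac{5}{9})·g_2 from \tfrac{5}{9}x_2^{2} - \tfrac{50}{27}x_2 + \tfrac{256}{27} → 8
  leading term 1: no divisor's leading term divides it; move 8 to the remainder.
  normal form = 8.
The normal form is nonzero, so p ∉ I. Since p minus its normal form lies in I, I + (p) = I + (r) where r = 8; decide whether this ideal is the whole ring.
Here r = 8 is a nonzero constant, hence a unit: 1 ∈ I + (p), the Gröbner basis of I + (p) is {1}, and the enlarged system has no common solution — adjoining p is inconsistent.

Adjoining 5x_1^{2} - 2x_1 + \tfrac{82}{27}x_2 - \tfrac{29}{27} makes the ideal the whole ring: the system is inconsistent.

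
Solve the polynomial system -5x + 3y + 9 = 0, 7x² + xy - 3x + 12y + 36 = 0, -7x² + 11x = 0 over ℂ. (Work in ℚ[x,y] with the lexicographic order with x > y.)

{(0, -3)}

Compute a lex Gröbner basis by Buchberger's algorithm.
f_1 = -5x + 3y + 9, LT = x.
f_2 = 7x² + xy - 3x + 12y + 36, LT = x².
f_3 = -7x² + 11x, LT = x².

S(f_1,f_2): lcm = x². S = -26/35xy - 48/35x - 12/7y - 36/7.
  leading term xy: subtract (26/175y)·f_1 from -26/35xy - 48/35x - 12/7y - 36/7 → -48/35x - 78/175y² - 534/175y - 36/7
  leading term x: subtract (48/175)·f_1 from -48/35x - 78/175y² - 534/175y - 36/7 → -78/175y² - 678/175y - 1332/175
  leading term y²: no divisor's leading term divides it; move -78/175y² to the remainder.
  leading term y: no divisor's leading term divides it; move -678/175y to the remainder.
  leading term 1: no divisor's leading term divides it; move -1332/175 to the remainder.
  remainder -78/175y² - 678/175y - 1332/175 ≠ 0; add h_4 = -78/175y² - 678/175y - 1332/175 to the basis.

S(f_1,f_3): lcm = x². S = -⅗xy - 8/35x.
  leading term xy: subtract (3/25y)·f_1 from -⅗xy - 8/35x → -8/35x - 9/25y² - 27/25y
  leading term x: subtract (8/175)·f_1 from -8/35x - 9/25y² - 27/25y → -9/25y² - 213/175y - 72/175
  leading term y²: subtract (21/26)·h_4 from -9/25y² - 213/175y - 72/175 → 174/91y + 522/91
  leading term y: no divisor's leading term divides it; move 174/91y to the remainder.
  leading term 1: no divisor's leading term divides it; move 522/91 to the remainder.
  remainder 174/91y + 522/91 ≠ 0; add h_5 = 174/91y + 522/91 to the basis.

The other S-polynomials (S(f_2,f_3), S(f_1,h_4), S(f_2,h_4), S(f_3,h_4), S(f_1,h_5), S(f_2,h_5), S(f_3,h_5), S(h_4,h_5)) all reduce to 0 modulo the current basis, so we have a Gröbner basis.
Inter-reduce: drop elements whose leading term is divisible by another's, tail-reduce, and make monic.
Reduced Gröbner basis: {x, y + 3}.

Elimination: the polynomial y + 3 lies in the elimination ideal for y, so y ∈ {-3}. For each such y, the remaining basis elements (now univariate) give the rest of the solution.
  y = -3: the earlier basis element becomes x = 0, giving x = 0 — point (0, -3).
Substituting each solution back into the original system confirms all equations vanish.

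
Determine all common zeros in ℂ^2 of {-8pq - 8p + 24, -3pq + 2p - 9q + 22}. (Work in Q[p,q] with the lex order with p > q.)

Compute a lex Gröbner basis by Buchberger's algorithm.
f_1 = -8pq - 8p + 24, LT = pq.
f_2 = -3pq + 2p - 9q + 22, LT = pq.

S(f_1,f_2): lcm = pq. S = 5/3p - 3q + 13/3.
  leading term p: no divisor's leading term divides it; move 5/3p to the remainder.
  leading term q: no divisor's leading term divides it; move -3q to the remainder.
  leading term 1: no divisor's leading term divides it; move 13/3 to the remainder.
  remainder 5/3p - 3q + 13/3 ≠ 0; add h_3 = 5/3p - 3q + 13/3 to the basis.

S(f_1,h_3): lcm = pq. S = p + 9/5q^2 - 13/5q - 3.
  leading term p: subtract (3/5)·h_3 from p + 9/5q^2 - 13/5q - 3 → 9/5q^2 - 4/5q - 28/5
  leading term q^2: no divisor's leading term divides it; move 9/5q^2 to the remainder.
  leading term q: no divisor's leading term divides it; move -4/5q to the remainder.
  leading term 1: no divisor's leading term divides it; move -28/5 to the remainder.
  remainder 9/5q^2 - 4/5q - 28/5 ≠ 0; add h_4 = 9/5q^2 - 4/5q - 28/5 to the basis.

The other S-polynomials (S(f_2,h_3), S(f_1,h_4), S(f_2,h_4), S(h_3,h_4)) all reduce to 0 modulo the current basis, so we have a Gröbner basis.
Inter-reduce: drop elements whose leading term is divisible by another's, tail-reduce, and make monic.
Reduced Gröbner basis: {p - 9/5q + 13/5, q^2 - 4/9q - 28/9}.

From the last basis element, q^2 - 4/9q - 28/9 = 0, so q takes values in {-14/9, 2}. Each choice, substituted upward through the basis, yields the corresponding point(s) of the solution set.
  q = -14/9: the earlier basis element becomes p + 27/5 = 0, giving p = -27/5 — point (-27/5, -14/9).
  q = 2: the earlier basis element becomes p - 1 = 0, giving p = 1 — point (1, 2).

{(-27/5, -14/9), (1, 2)}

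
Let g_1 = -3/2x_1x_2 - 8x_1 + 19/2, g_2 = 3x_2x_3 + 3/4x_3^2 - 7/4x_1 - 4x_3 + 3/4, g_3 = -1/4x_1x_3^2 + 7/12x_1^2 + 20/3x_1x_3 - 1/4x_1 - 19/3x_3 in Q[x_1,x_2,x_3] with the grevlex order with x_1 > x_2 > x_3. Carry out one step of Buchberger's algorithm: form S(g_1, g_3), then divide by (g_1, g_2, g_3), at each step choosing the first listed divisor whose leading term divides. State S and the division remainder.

S(g_1, g_3) = 7/3x_1^2x_2 + 80/3x_1x_2x_3 + 16/3x_1x_3^2 - x_1x_2 - 76/3x_2x_3 - 19/3x_3^2; remainder on division = 0.

lcm(LM(g_1), LM(g_3)) = x_1x_2x_3^2.
S = (lcm/LT(g_1))·g_1 − (lcm/LT(g_3))·g_3 = 7/3x_1^2x_2 + 80/3x_1x_2x_3 + 16/3x_1x_3^2 - x_1x_2 - 76/3x_2x_3 - 19/3x_3^2.
Reduce S modulo (g_1, g_2, g_3) in that order:
  leading term x_1^2x_2: subtract (-14/9x_1)·g_1 from 7/3x_1^2x_2 + 80/3x_1x_2x_3 + 16/3x_1x_3^2 - x_1x_2 - 76/3x_2x_3 - 19/3x_3^2 → 80/3x_1x_2x_3 + 16/3x_1x_3^2 - 112/9x_1^2 - x_1x_2 - 76/3x_2x_3 - 19/3x_3^2 + 133/9x_1
  leading term x_1x_2x_3: subtract (-160/9x_3)·g_1 from 80/3x_1x_2x_3 + 16/3x_1x_3^2 - 112/9x_1^2 - x_1x_2 - 76/3x_2x_3 - 19/3x_3^2 + 133/9x_1 → 16/3x_1x_3^2 - 112/9x_1^2 - x_1x_2 - 1280/9x_1x_3 - 76/3x_2x_3 - 19/3x_3^2 + 133/9x_1 + 1520/9x_3
  leading term x_1x_3^2: subtract (-64/3)·g_3 from 16/3x_1x_3^2 - 112/9x_1^2 - x_1x_2 - 1280/9x_1x_3 - 76/3x_2x_3 - 19/3x_3^2 + 133/9x_1 + 1520/9x_3 → -x_1x_2 - 76/3x_2x_3 - 19/3x_3^2 + 85/9x_1 + 304/9x_3
  leading term x_1x_2: subtract (2/3)·g_1 from -x_1x_2 - 76/3x_2x_3 - 19/3x_3^2 + 85/9x_1 + 304/9x_3 → -76/3x_2x_3 - 19/3x_3^2 + 133/9x_1 + 304/9x_3 - 19/3
  leading term x_2x_3: subtract (-76/9)·g_2 from -76/3x_2x_3 - 19/3x_3^2 + 133/9x_1 + 304/9x_3 - 19/3 → 0
The remainder is 0, so this S-polynomial contributes no new basis element.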